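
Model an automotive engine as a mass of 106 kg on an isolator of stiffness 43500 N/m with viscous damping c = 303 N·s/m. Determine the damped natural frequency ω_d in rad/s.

ω_n = √(k/m) = √(43500/106) = 20.26 rad/s.
Critical damping c_c = 2√(k·m) = 2√(43500 × 106) = 4295 N·s/m, so ζ = c/c_c = 303/4295 = 0.07055.
ω_d = ω_n√(1 − ζ²) = 20.26 × √(1 − 0.00498) = 20.21 rad/s.

20.2 rad/s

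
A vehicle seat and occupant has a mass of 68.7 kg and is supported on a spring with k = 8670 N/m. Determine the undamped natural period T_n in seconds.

ω_n = √(k/m) = √(8670/68.7) = √126.2 = 11.23 rad/s.
T_n = 2π/ω_n = 6.283/11.23 = 0.5593 s.

0.559 s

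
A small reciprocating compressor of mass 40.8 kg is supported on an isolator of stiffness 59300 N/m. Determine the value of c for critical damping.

3110 N·s/m

c_c = 2√(k·m) = 2√(59300 × 40.8) = 2 × 1555 = 3111 N·s/m.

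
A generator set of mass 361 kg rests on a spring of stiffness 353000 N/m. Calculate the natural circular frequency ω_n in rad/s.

ω_n = √(k/m) = √(353000/361) = √977.8 = 31.27 rad/s.

31.3 rad/s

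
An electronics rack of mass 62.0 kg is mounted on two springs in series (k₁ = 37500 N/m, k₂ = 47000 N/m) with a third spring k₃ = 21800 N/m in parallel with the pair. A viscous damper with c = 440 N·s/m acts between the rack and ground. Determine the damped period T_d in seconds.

Series pair: k_s = k₁k₂/(k₁+k₂) = (37500)(47000)/(37500 + 47000) = 20860 N/m. In parallel with k₃: k_eq = 20860 + 21800 = 42660 N/m.
ω_n = √(k_eq/m) = √(42660/62.0) = 26.23 rad/s.
Critical damping c_c = 2√(k_eq·m) = 2√(42660 × 62.0) = 3253 N·s/m, so ζ = c/c_c = 440/3253 = 0.1353.
ω_d = ω_n√(1 − ζ²) = 26.23 × √(1 − 0.0183) = 25.99 rad/s.
T_d = 2π/ω_d = 0.2418 s.

0.242 s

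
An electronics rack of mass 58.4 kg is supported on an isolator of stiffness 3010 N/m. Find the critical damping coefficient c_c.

839 N·s/m

c_c = 2√(k·m) = 2√(3010 × 58.4) = 2 × 419.3 = 838.5 N·s/m.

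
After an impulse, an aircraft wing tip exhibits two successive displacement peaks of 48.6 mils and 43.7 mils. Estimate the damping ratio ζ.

Logarithmic decrement δ = (1/n)·ln(x₀/x_n) = (1/1)·ln(48.6/43.7) = (1/1)·ln(1.112) = 0.1063.
ζ = δ/√(4π² + δ²) = 0.1063/√(39.48 + 0.0113) = 0.1063/6.284 = 0.01691.

0.0169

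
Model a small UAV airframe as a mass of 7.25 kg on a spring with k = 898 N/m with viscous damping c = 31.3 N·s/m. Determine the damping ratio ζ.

0.194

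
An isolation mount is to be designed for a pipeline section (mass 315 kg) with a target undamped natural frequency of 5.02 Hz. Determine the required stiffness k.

ω_n = 2πf_n = 2π × 5.02 = 31.54 rad/s.
k = m·ω_n² = 315 × 31.54² = 315 × 994.9 = 313400 N/m.

313000 N/m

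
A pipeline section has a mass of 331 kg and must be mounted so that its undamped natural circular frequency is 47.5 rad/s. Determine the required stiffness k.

747000 N/m

k = m·ω_n² = 331 × 47.50² = 331 × 2256 = 746800 N/m.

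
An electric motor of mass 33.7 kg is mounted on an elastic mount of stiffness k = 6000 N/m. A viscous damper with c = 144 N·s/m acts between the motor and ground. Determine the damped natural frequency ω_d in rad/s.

13.2 rad/s

ω_n = √(k/m) = √(6000/33.7) = 13.34 rad/s.
Critical damping c_c = 2√(k·m) = 2√(6000 × 33.7) = 899.3 N·s/m, so ζ = c/c_c = 144/899.3 = 0.1601.
ω_d = ω_n√(1 − ζ²) = 13.34 × √(1 − 0.0256) = 13.17 rad/s.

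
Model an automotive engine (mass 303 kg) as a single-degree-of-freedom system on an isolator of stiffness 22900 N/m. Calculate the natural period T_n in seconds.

ω_n = √(k/m) = √(22900/303) = √75.58 = 8.694 rad/s.
T_n = 2π/ω_n = 6.283/8.694 = 0.7227 s.

0.723 s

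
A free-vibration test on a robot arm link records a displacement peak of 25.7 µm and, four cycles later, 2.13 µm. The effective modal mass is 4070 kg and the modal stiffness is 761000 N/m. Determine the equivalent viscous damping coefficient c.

Logarithmic decrement δ = (1/n)·ln(x₀/x_n) = (1/4)·ln(25.7/2.13) = (1/4)·ln(12.07) = 0.6226.
ζ = δ/√(4π² + δ²) = 0.6226/√(39.48 + 0.388) = 0.6226/6.314 = 0.09861.
c = ζ · 2√(km) = 0.09861 × 2√(761000 × 4070) = 0.09861 × 111300 = 10980 N·s/m.

11000 N·s/m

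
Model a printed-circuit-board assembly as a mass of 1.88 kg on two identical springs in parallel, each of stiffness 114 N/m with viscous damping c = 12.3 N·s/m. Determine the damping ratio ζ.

Parallel springs add: k_eq = 2 × 114 = 228.0 N/m.
ω_n = √(k_eq/m) = √(228.0/1.88) = 11.01 rad/s.
Critical damping c_c = 2√(k_eq·m) = 2√(228.0 × 1.88) = 41.41 N·s/m, so ζ = c/c_c = 12.3/41.41 = 0.2970.

0.297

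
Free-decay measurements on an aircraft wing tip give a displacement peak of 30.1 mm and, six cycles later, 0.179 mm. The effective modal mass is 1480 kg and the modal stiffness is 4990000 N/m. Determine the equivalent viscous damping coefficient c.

Logarithmic decrement δ = (1/n)·ln(x₀/x_n) = (1/6)·ln(30.1/0.179) = (1/6)·ln(168.2) = 0.8541.
ζ = δ/√(4π² + δ²) = 0.8541/√(39.48 + 0.730) = 0.8541/6.341 = 0.1347.
c = ζ · 2√(km) = 0.1347 × 2√(4990000 × 1480) = 0.1347 × 171900 = 23150 N·s/m.

23200 N·s/m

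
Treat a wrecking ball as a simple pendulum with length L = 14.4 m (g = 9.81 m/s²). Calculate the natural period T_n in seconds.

For a simple pendulum ω_n = √(g/L) = √(9.81/14.4) = √0.6813 = 0.8254 rad/s.
T_n = 2π/ω_n = 6.283/0.8254 = 7.612 s.

7.61 s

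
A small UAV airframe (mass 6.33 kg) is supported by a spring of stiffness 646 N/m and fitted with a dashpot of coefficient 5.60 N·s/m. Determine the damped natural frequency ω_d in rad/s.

10.1 rad/s

ω_n = √(k/m) = √(646.0/6.33) = 10.10 rad/s.
Critical damping c_c = 2√(k·m) = 2√(646.0 × 6.33) = 127.9 N·s/m, so ζ = c/c_c = 5.60/127.9 = 0.04379.
ω_d = ω_n√(1 − ζ²) = 10.10 × √(1 − 0.00192) = 10.09 rad/s.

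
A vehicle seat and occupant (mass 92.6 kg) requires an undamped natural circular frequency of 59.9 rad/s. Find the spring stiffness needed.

332000 N/m

k = m·ω_n² = 92.6 × 59.90² = 92.6 × 3588 = 332200 N/m.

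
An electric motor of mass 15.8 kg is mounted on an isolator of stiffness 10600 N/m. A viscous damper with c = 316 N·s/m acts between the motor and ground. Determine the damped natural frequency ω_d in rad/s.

ω_n = √(k/m) = √(10600/15.8) = 25.90 rad/s.
Critical damping c_c = 2√(k·m) = 2√(10600 × 15.8) = 818.5 N·s/m, so ζ = c/c_c = 316/818.5 = 0.3861.
ω_d = ω_n√(1 − ζ²) = 25.90 × √(1 − 0.149) = 23.89 rad/s.

23.9 rad/s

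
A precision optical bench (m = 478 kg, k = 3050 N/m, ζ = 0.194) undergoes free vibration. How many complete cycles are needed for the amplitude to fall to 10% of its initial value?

2 cycles

Logarithmic decrement δ = 2πζ/√(1 − ζ²) = 2π × 0.1940/√(1 − 0.0376) = 1.243.
x_n/x₀ = e^(−nδ) ≤ 0.1; take ln: n ≥ ln(1/0.1)/δ = 2.303/1.243 = 1.853.
So 2 complete cycles are required.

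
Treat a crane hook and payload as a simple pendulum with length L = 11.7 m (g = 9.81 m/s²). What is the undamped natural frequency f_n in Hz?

For a simple pendulum ω_n = √(g/L) = √(9.81/11.7) = √0.8385 = 0.9157 rad/s.
f_n = ω_n/(2π) = 0.9157/6.283 = 0.1457 Hz.

0.146 Hz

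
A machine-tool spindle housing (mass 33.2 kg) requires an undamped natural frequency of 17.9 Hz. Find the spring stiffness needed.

420000 N/m

ω_n = 2πf_n = 2π × 17.9 = 112.5 rad/s.
k = m·ω_n² = 33.2 × 112.5² = 33.2 × 12650 = 420000 N/m.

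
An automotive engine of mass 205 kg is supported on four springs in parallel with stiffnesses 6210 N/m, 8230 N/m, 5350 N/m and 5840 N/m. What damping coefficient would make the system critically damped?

Parallel springs add: k_eq = 6210 + 8230 + 5350 + 5840 = 25630 N/m.
c_c = 2√(k_eq·m) = 2√(25630 × 205) = 2 × 2292 = 4584 N·s/m.

4580 N·s/m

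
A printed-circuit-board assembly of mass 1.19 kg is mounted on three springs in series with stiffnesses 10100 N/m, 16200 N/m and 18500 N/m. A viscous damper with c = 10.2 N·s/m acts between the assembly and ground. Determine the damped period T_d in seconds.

0.101 s

Series springs: 1/k_eq = 1/10100 + 1/16200 + 1/18500 = 0.0002148, so k_eq = 4656 N/m.
ω_n = √(k_eq/m) = √(4656/1.19) = 62.55 rad/s.
Critical damping c_c = 2√(k_eq·m) = 2√(4656 × 1.19) = 148.9 N·s/m, so ζ = c/c_c = 10.2/148.9 = 0.06852.
ω_d = ω_n√(1 − ζ²) = 62.55 × √(1 − 0.00469) = 62.40 rad/s.
T_d = 2π/ω_d = 0.1007 s.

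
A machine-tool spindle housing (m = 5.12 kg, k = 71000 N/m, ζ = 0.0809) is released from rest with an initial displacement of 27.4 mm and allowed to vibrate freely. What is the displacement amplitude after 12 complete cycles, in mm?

Logarithmic decrement δ = 2πζ/√(1 − ζ²) = 2π × 0.08090/√(1 − 0.00654) = 0.5100.
After n cycles, x_n/x₀ = e^(−nδ), so x_12 = 27.4 × e^(−12 × 0.5100) = 27.4 × 0.002199 = 0.06025 mm.

0.0603 mm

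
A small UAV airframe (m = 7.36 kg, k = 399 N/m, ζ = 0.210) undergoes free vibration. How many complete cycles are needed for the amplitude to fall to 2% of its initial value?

Logarithmic decrement δ = 2πζ/√(1 − ζ²) = 2π × 0.2100/√(1 − 0.0441) = 1.350.
x_n/x₀ = e^(−nδ) ≤ 0.02; take ln: n ≥ ln(1/0.02)/δ = 3.912/1.350 = 2.899.
So 3 complete cycles are required.

3 cycles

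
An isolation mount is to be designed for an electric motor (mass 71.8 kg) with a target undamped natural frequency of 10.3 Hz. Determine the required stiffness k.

301000 N/m

ω_n = 2πf_n = 2π × 10.3 = 64.72 rad/s.
k = m·ω_n² = 71.8 × 64.72² = 71.8 × 4188 = 300700 N/m.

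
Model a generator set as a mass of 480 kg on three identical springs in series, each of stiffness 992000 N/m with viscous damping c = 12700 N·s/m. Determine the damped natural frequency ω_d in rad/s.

Series springs: 1/k_eq = 3/992000, so k_eq = 992000/3 = 330700 N/m.
ω_n = √(k_eq/m) = √(330700/480) = 26.25 rad/s.
Critical damping c_c = 2√(k_eq·m) = 2√(330700 × 480) = 25200 N·s/m, so ζ = c/c_c = 12700/25200 = 0.5040.
ω_d = ω_n√(1 − ζ²) = 26.25 × √(1 − 0.254) = 22.67 rad/s.

22.7 rad/s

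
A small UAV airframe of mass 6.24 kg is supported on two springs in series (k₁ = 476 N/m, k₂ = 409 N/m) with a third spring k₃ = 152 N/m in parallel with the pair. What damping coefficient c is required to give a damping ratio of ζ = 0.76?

73.2 N·s/m

Series pair: k_s = k₁k₂/(k₁+k₂) = (476)(409)/(476 + 409) = 220.0 N/m. In parallel with k₃: k_eq = 220.0 + 152 = 372.0 N/m.
c_c = 2√(k_eq·m) = 2√(372.0 × 6.24) = 96.36 N·s/m.
c = ζ·c_c = 0.76 × 96.36 = 73.23 N·s/m.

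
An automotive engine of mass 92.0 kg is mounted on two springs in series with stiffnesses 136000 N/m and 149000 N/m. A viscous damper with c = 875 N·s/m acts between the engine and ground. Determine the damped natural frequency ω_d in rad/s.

Series springs: 1/k_eq = 1/136000 + 1/149000 = 1.406×10^-5, so k_eq = 71100 N/m.
ω_n = √(k_eq/m) = √(71100/92.0) = 27.80 rad/s.
Critical damping c_c = 2√(k_eq·m) = 2√(71100 × 92.0) = 5115 N·s/m, so ζ = c/c_c = 875/5115 = 0.1711.
ω_d = ω_n√(1 − ζ²) = 27.80 × √(1 − 0.0293) = 27.39 rad/s.

27.4 rad/s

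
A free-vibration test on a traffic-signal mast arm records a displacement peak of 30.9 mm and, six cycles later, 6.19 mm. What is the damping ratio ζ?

Logarithmic decrement δ = (1/n)·ln(x₀/x_n) = (1/6)·ln(30.9/6.19) = (1/6)·ln(4.992) = 0.2680.
ζ = δ/√(4π² + δ²) = 0.2680/√(39.48 + 0.0718) = 0.2680/6.289 = 0.04261.

0.0426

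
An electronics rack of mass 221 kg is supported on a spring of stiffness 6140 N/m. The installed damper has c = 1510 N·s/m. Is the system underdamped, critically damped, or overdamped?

underdamped

c_c = 2√(k·m) = 2330 N·s/m; ζ = c/c_c = 1510/2330 = 0.648.
Since ζ < 1 the system is underdamped.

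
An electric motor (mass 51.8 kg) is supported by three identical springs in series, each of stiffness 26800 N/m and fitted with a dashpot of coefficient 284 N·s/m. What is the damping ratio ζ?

0.209

Series springs: 1/k_eq = 3/26800, so k_eq = 26800/3 = 8933 N/m.
ω_n = √(k_eq/m) = √(8933/51.8) = 13.13 rad/s.
Critical damping c_c = 2√(k_eq·m) = 2√(8933 × 51.8) = 1361 N·s/m, so ζ = c/c_c = 284/1361 = 0.2087.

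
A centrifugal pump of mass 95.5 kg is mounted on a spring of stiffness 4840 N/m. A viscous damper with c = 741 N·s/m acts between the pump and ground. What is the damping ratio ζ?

ω_n = √(k/m) = √(4840/95.5) = 7.119 rad/s.
Critical damping c_c = 2√(k·m) = 2√(4840 × 95.5) = 1360 N·s/m, so ζ = c/c_c = 741/1360 = 0.5450.

0.545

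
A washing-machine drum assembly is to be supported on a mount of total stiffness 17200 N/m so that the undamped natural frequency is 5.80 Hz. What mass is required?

13.0 kg

ω_n = 2πf_n = 2π × 5.80 = 36.44 rad/s.
m = k/ω_n² = 17200/36.44² = 17200/1328 = 12.95 kg.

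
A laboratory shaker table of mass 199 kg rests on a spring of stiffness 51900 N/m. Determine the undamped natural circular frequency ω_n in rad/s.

ω_n = √(k/m) = √(51900/199) = √260.8 = 16.15 rad/s.

16.1 rad/s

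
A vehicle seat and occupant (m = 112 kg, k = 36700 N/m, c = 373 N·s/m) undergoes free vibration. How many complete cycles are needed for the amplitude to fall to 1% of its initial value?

ζ = c/(2√(km)) = 373/(2√(36700 × 112)) = 373/4055 = 0.09199.
Logarithmic decrement δ = 2πζ/√(1 − ζ²) = 2π × 0.09199/√(1 − 0.00846) = 0.5804.
x_n/x₀ = e^(−nδ) ≤ 0.01; take ln: n ≥ ln(1/0.01)/δ = 4.605/0.5804 = 7.934.
So 8 complete cycles are required.

8 cycles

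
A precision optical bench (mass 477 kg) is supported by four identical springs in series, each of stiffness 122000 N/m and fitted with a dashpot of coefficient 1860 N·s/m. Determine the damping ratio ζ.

0.244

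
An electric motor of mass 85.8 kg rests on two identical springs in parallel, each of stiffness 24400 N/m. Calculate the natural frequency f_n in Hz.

Parallel springs add: k_eq = 2 × 24400 = 48800 N/m.
ω_n = √(k_eq/m) = √(48800/85.8) = √568.8 = 23.85 rad/s.
f_n = ω_n/(2π) = 23.85/6.283 = 3.796 Hz.

3.80 Hz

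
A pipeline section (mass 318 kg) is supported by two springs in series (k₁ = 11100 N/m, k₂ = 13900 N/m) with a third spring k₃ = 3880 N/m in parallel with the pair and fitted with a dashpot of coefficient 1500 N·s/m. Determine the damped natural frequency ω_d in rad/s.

5.10 rad/s

Series pair: k_s = k₁k₂/(k₁+k₂) = (11100)(13900)/(11100 + 13900) = 6172 N/m. In parallel with k₃: k_eq = 6172 + 3880 = 10050 N/m.
ω_n = √(k_eq/m) = √(10050/318) = 5.622 rad/s.
Critical damping c_c = 2√(k_eq·m) = 2√(10050 × 318) = 3576 N·s/m, so ζ = c/c_c = 1500/3576 = 0.4195.
ω_d = ω_n√(1 − ζ²) = 5.622 × √(1 − 0.176) = 5.104 rad/s.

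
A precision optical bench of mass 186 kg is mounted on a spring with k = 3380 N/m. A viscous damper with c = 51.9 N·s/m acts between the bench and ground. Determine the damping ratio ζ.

0.0327

ω_n = √(k/m) = √(3380/186) = 4.263 rad/s.
Critical damping c_c = 2√(k·m) = 2√(3380 × 186) = 1586 N·s/m, so ζ = c/c_c = 51.9/1586 = 0.03273.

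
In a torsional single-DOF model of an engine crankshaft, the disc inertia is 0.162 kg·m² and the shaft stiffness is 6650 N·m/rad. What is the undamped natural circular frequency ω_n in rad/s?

203 rad/s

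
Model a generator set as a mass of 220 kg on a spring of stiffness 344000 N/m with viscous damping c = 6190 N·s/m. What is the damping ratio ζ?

0.356

ω_n = √(k/m) = √(344000/220) = 39.54 rad/s.
Critical damping c_c = 2√(k·m) = 2√(344000 × 220) = 17400 N·s/m, so ζ = c/c_c = 6190/17400 = 0.3558.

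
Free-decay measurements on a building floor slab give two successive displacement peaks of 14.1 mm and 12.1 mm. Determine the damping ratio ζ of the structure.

0.0243

Logarithmic decrement δ = (1/n)·ln(x₀/x_n) = (1/1)·ln(14.1/12.1) = (1/1)·ln(1.165) = 0.1530.
ζ = δ/√(4π² + δ²) = 0.1530/√(39.48 + 0.0234) = 0.1530/6.285 = 0.02434.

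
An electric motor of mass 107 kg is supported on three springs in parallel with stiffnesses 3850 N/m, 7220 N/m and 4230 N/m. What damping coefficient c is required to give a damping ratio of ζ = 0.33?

844 N·s/m

Parallel springs add: k_eq = 3850 + 7220 + 4230 = 15300 N/m.
c_c = 2√(k_eq·m) = 2√(15300 × 107) = 2559 N·s/m.
c = ζ·c_c = 0.33 × 2559 = 844.5 N·s/m.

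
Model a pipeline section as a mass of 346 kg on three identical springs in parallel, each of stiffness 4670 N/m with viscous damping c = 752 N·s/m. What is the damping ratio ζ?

Parallel springs add: k_eq = 3 × 4670 = 14010 N/m.
ω_n = √(k_eq/m) = √(14010/346) = 6.363 rad/s.
Critical damping c_c = 2√(k_eq·m) = 2√(14010 × 346) = 4403 N·s/m, so ζ = c/c_c = 752/4403 = 0.1708.

0.171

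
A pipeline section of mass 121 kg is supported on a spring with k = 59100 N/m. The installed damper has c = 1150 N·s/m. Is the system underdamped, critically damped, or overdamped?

c_c = 2√(k·m) = 5348 N·s/m; ζ = c/c_c = 1150/5348 = 0.215.
Since ζ < 1 the system is underdamped.

underdamped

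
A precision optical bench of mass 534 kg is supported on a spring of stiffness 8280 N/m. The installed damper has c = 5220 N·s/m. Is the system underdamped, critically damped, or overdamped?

overdamped

c_c = 2√(k·m) = 4205 N·s/m; ζ = c/c_c = 5220/4205 = 1.24.
Since ζ > 1 the system is overdamped.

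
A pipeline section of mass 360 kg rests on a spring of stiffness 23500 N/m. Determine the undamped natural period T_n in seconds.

ω_n = √(k/m) = √(23500/360) = √65.28 = 8.079 rad/s.
T_n = 2π/ω_n = 6.283/8.079 = 0.7777 s.

0.778 s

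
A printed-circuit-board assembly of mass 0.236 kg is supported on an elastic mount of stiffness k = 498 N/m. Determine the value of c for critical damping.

21.7 N·s/m

c_c = 2√(k·m) = 2√(498.0 × 0.236) = 2 × 10.84 = 21.68 N·s/m.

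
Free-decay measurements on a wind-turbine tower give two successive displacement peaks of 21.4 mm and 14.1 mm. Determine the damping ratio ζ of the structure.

Logarithmic decrement δ = (1/n)·ln(x₀/x_n) = (1/1)·ln(21.4/14.1) = (1/1)·ln(1.518) = 0.4172.
ζ = δ/√(4π² + δ²) = 0.4172/√(39.48 + 0.174) = 0.4172/6.297 = 0.06626.

0.0663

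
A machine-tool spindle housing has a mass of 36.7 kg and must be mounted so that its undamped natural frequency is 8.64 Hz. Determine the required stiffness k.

ω_n = 2πf_n = 2π × 8.64 = 54.29 rad/s.
k = m·ω_n² = 36.7 × 54.29² = 36.7 × 2947 = 108200 N/m.

108000 N/m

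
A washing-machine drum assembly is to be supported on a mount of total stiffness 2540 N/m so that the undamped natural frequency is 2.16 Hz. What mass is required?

13.8 kg

ω_n = 2πf_n = 2π × 2.16 = 13.57 rad/s.
m = k/ω_n² = 2540/13.57² = 2540/184.2 = 13.79 kg.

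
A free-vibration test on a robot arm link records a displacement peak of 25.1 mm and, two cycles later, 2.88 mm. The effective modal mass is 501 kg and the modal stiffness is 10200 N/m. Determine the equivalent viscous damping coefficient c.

768 N·s/m

Logarithmic decrement δ = (1/n)·ln(x₀/x_n) = (1/2)·ln(25.1/2.88) = (1/2)·ln(8.715) = 1.083.
ζ = δ/√(4π² + δ²) = 1.083/√(39.48 + 1.17) = 1.083/6.376 = 0.1698.
c = ζ · 2√(km) = 0.1698 × 2√(10200 × 501) = 0.1698 × 4521 = 767.6 N·s/m.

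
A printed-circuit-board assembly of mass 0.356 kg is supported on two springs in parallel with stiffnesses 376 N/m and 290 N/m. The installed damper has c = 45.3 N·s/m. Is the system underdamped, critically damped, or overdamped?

overdamped

Parallel springs add: k_eq = 376 + 290 = 666.0 N/m.
c_c = 2√(k_eq·m) = 30.80 N·s/m; ζ = c/c_c = 45.3/30.80 = 1.47.
Since ζ > 1 the system is overdamped.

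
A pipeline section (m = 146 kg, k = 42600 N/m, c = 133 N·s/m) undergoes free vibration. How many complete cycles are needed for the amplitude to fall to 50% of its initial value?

5 cycles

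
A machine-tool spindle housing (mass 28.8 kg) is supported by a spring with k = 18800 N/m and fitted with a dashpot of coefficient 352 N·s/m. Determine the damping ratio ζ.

0.239

ω_n = √(k/m) = √(18800/28.8) = 25.55 rad/s.
Critical damping c_c = 2√(k·m) = 2√(18800 × 28.8) = 1472 N·s/m, so ζ = c/c_c = 352/1472 = 0.2392.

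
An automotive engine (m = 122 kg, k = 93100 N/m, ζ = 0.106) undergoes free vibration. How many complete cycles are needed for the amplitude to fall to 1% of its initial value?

Logarithmic decrement δ = 2πζ/√(1 − ζ²) = 2π × 0.1060/√(1 − 0.0112) = 0.6698.
x_n/x₀ = e^(−nδ) ≤ 0.01; take ln: n ≥ ln(1/0.01)/δ = 4.605/0.6698 = 6.876.
So 7 complete cycles are required.

7 cycles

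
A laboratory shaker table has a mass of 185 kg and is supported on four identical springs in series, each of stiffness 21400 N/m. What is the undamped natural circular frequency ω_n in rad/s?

Series springs: 1/k_eq = 4/21400, so k_eq = 21400/4 = 5350 N/m.
ω_n = √(k_eq/m) = √(5350/185) = √28.92 = 5.378 rad/s.

5.38 rad/s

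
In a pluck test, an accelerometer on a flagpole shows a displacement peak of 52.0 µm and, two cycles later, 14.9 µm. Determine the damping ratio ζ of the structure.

Logarithmic decrement δ = (1/n)·ln(x₀/x_n) = (1/2)·ln(52.0/14.9) = (1/2)·ln(3.490) = 0.6249.
ζ = δ/√(4π² + δ²) = 0.6249/√(39.48 + 0.391) = 0.6249/6.314 = 0.09897.

0.0990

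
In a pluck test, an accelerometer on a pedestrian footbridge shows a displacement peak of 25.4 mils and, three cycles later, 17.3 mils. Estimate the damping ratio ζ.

Logarithmic decrement δ = (1/n)·ln(x₀/x_n) = (1/3)·ln(25.4/17.3) = (1/3)·ln(1.468) = 0.1280.
ζ = δ/√(4π² + δ²) = 0.1280/√(39.48 + 0.0164) = 0.1280/6.284 = 0.02037.

0.0204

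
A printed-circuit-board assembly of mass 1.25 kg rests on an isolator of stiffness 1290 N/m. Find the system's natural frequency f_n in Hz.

5.11 Hz

ω_n = √(k/m) = √(1290/1.25) = √1032 = 32.12 rad/s.
f_n = ω_n/(2π) = 32.12/6.283 = 5.113 Hz.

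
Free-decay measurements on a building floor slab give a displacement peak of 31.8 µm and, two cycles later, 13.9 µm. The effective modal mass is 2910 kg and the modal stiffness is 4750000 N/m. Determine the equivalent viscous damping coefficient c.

15500 N·s/m

Logarithmic decrement δ = (1/n)·ln(x₀/x_n) = (1/2)·ln(31.8/13.9) = (1/2)·ln(2.288) = 0.4138.
ζ = δ/√(4π² + δ²) = 0.4138/√(39.48 + 0.171) = 0.4138/6.297 = 0.06571.
c = ζ · 2√(km) = 0.06571 × 2√(4750000 × 2910) = 0.06571 × 235100 = 15450 N·s/m.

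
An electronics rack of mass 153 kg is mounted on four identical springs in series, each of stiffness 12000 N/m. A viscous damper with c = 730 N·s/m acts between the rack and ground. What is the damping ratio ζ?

0.539

Series springs: 1/k_eq = 4/12000, so k_eq = 12000/4 = 3000 N/m.
ω_n = √(k_eq/m) = √(3000/153) = 4.428 rad/s.
Critical damping c_c = 2√(k_eq·m) = 2√(3000 × 153) = 1355 N·s/m, so ζ = c/c_c = 730/1355 = 0.5387.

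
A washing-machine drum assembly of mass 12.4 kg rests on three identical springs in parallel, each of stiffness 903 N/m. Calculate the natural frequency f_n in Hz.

2.35 Hz

Parallel springs add: k_eq = 3 × 903 = 2709 N/m.
ω_n = √(k_eq/m) = √(2709/12.4) = √218.5 = 14.78 rad/s.
f_n = ω_n/(2π) = 14.78/6.283 = 2.352 Hz.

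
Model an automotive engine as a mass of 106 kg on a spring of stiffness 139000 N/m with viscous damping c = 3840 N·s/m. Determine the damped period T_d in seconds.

0.200 s

ω_n = √(k/m) = √(139000/106) = 36.21 rad/s.
Critical damping c_c = 2√(k·m) = 2√(139000 × 106) = 7677 N·s/m, so ζ = c/c_c = 3840/7677 = 0.5002.
ω_d = ω_n√(1 − ζ²) = 36.21 × √(1 − 0.250) = 31.36 rad/s.
T_d = 2π/ω_d = 0.2004 s.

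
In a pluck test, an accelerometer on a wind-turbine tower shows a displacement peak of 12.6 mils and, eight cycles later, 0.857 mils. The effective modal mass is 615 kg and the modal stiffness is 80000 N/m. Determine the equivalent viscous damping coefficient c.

749 N·s/m

Logarithmic decrement δ = (1/n)·ln(x₀/x_n) = (1/8)·ln(12.6/0.857) = (1/8)·ln(14.70) = 0.3360.
ζ = δ/√(4π² + δ²) = 0.3360/√(39.48 + 0.113) = 0.3360/6.292 = 0.05340.
c = ζ · 2√(km) = 0.05340 × 2√(80000 × 615) = 0.05340 × 14030 = 749.1 N·s/m.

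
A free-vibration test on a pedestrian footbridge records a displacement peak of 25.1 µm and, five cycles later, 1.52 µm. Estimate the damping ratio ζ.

0.0889

Logarithmic decrement δ = (1/n)·ln(x₀/x_n) = (1/5)·ln(25.1/1.52) = (1/5)·ln(16.51) = 0.5608.
ζ = δ/√(4π² + δ²) = 0.5608/√(39.48 + 0.315) = 0.5608/6.308 = 0.08891.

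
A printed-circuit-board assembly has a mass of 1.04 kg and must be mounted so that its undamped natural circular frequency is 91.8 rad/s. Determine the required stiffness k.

k = m·ω_n² = 1.04 × 91.80² = 1.04 × 8427 = 8764 N/m.

8760 N/m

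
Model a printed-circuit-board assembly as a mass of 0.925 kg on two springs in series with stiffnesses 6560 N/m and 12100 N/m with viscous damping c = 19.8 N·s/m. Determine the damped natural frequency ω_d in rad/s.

67.0 rad/s

Series springs: 1/k_eq = 1/6560 + 1/12100 = 0.0002351, so k_eq = 4254 N/m.
ω_n = √(k_eq/m) = √(4254/0.925) = 67.81 rad/s.
Critical damping c_c = 2√(k_eq·m) = 2√(4254 × 0.925) = 125.5 N·s/m, so ζ = c/c_c = 19.8/125.5 = 0.1578.
ω_d = ω_n√(1 − ζ²) = 67.81 × √(1 − 0.0249) = 66.96 rad/s.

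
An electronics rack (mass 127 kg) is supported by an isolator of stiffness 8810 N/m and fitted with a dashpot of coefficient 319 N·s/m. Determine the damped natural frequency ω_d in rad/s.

8.23 rad/s

ω_n = √(k/m) = √(8810/127) = 8.329 rad/s.
Critical damping c_c = 2√(k·m) = 2√(8810 × 127) = 2116 N·s/m, so ζ = c/c_c = 319/2116 = 0.1508.
ω_d = ω_n√(1 − ζ²) = 8.329 × √(1 − 0.0227) = 8.234 rad/s.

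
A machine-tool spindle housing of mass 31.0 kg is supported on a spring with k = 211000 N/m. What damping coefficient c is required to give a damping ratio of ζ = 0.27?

1380 N·s/m

c_c = 2√(k·m) = 2√(211000 × 31.0) = 5115 N·s/m.
c = ζ·c_c = 0.27 × 5115 = 1381 N·s/m.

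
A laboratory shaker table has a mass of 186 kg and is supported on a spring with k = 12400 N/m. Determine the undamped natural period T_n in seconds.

0.770 s

ω_n = √(k/m) = √(12400/186) = √66.67 = 8.165 rad/s.
T_n = 2π/ω_n = 6.283/8.165 = 0.7695 s.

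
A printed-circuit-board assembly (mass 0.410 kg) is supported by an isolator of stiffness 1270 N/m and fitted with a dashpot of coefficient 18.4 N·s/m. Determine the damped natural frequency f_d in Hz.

8.11 Hz

ω_n = √(k/m) = √(1270/0.410) = 55.66 rad/s.
Critical damping c_c = 2√(k·m) = 2√(1270 × 0.410) = 45.64 N·s/m, so ζ = c/c_c = 18.4/45.64 = 0.4032.
ω_d = ω_n√(1 − ζ²) = 55.66 × √(1 − 0.163) = 50.93 rad/s.
f_d = ω_d/(2π) = 8.106 Hz.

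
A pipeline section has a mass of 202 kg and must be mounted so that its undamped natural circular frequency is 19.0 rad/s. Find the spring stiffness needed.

72900 N/m

k = m·ω_n² = 202 × 19.00² = 202 × 361.0 = 72920 N/m.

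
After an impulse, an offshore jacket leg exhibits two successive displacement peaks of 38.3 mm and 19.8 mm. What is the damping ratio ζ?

0.104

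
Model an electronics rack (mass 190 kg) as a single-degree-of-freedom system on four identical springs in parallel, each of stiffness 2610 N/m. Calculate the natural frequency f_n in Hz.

1.18 Hz

Parallel springs add: k_eq = 4 × 2610 = 10440 N/m.
ω_n = √(k_eq/m) = √(10440/190) = √54.95 = 7.413 rad/s.
f_n = ω_n/(2π) = 7.413/6.283 = 1.180 Hz.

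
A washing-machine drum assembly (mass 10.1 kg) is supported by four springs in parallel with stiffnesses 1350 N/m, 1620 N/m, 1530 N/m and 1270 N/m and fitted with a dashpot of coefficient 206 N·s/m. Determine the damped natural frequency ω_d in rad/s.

21.6 rad/s

Parallel springs add: k_eq = 1350 + 1620 + 1530 + 1270 = 5770 N/m.
ω_n = √(k_eq/m) = √(5770/10.1) = 23.90 rad/s.
Critical damping c_c = 2√(k_eq·m) = 2√(5770 × 10.1) = 482.8 N·s/m, so ζ = c/c_c = 206/482.8 = 0.4267.
ω_d = ω_n√(1 − ζ²) = 23.90 × √(1 − 0.182) = 21.62 rad/s.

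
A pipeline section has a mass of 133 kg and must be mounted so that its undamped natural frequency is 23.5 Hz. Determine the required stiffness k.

2900000 N/m

ω_n = 2πf_n = 2π × 23.5 = 147.7 rad/s.
k = m·ω_n² = 133 × 147.7² = 133 × 21800 = 2900000 N/m.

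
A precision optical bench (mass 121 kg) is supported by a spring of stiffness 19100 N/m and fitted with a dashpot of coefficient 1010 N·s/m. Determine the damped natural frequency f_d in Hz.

ω_n = √(k/m) = √(19100/121) = 12.56 rad/s.
Critical damping c_c = 2√(k·m) = 2√(19100 × 121) = 3040 N·s/m, so ζ = c/c_c = 1010/3040 = 0.3322.
ω_d = ω_n√(1 − ζ²) = 12.56 × √(1 − 0.110) = 11.85 rad/s.
f_d = ω_d/(2π) = 1.886 Hz.

1.89 Hz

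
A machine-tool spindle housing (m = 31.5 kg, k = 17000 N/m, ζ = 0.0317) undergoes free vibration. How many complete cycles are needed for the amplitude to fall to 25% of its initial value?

7 cycles

Logarithmic decrement δ = 2πζ/√(1 − ζ²) = 2π × 0.03170/√(1 − 0.00100) = 0.1993.
x_n/x₀ = e^(−nδ) ≤ 0.25; take ln: n ≥ ln(1/0.25)/δ = 1.386/0.1993 = 6.957.
So 7 complete cycles are required.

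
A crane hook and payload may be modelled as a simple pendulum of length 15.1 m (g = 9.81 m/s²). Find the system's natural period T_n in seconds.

7.80 s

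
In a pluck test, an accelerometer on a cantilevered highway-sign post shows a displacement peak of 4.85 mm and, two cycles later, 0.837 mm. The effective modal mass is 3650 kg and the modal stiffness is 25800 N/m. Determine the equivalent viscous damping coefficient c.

2690 N·s/m

Logarithmic decrement δ = (1/n)·ln(x₀/x_n) = (1/2)·ln(4.85/0.837) = (1/2)·ln(5.795) = 0.8785.
ζ = δ/√(4π² + δ²) = 0.8785/√(39.48 + 0.772) = 0.8785/6.344 = 0.1385.
c = ζ · 2√(km) = 0.1385 × 2√(25800 × 3650) = 0.1385 × 19410 = 2687 N·s/m.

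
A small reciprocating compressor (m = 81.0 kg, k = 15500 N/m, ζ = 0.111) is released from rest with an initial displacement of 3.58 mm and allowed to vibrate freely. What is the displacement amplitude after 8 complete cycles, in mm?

Logarithmic decrement δ = 2πζ/√(1 − ζ²) = 2π × 0.1110/√(1 − 0.0123) = 0.7018.
After n cycles, x_n/x₀ = e^(−nδ), so x_8 = 3.58 × e^(−8 × 0.7018) = 3.58 × 0.003646 = 0.01305 mm.

0.0131 mm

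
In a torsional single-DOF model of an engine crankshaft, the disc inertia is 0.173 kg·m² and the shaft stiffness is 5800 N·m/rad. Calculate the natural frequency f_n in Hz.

ω_n = √(k_t/J) = √(5800/0.173) = √33530 = 183.1 rad/s.
f_n = ω_n/(2π) = 183.1/6.283 = 29.14 Hz.

29.1 Hz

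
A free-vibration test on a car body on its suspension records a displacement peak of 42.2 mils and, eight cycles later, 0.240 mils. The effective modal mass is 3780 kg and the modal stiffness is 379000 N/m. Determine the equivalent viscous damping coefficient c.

7740 N·s/m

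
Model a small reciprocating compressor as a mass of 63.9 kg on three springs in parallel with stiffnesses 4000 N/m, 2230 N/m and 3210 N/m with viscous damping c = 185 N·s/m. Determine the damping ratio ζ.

0.119

Parallel springs add: k_eq = 4000 + 2230 + 3210 = 9440 N/m.
ω_n = √(k_eq/m) = √(9440/63.9) = 12.15 rad/s.
Critical damping c_c = 2√(k_eq·m) = 2√(9440 × 63.9) = 1553 N·s/m, so ζ = c/c_c = 185/1553 = 0.1191.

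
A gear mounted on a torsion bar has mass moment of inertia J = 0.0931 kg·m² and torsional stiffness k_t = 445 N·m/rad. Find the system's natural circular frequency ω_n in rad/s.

ω_n = √(k_t/J) = √(445/0.0931) = √4780 = 69.14 rad/s.

69.1 rad/s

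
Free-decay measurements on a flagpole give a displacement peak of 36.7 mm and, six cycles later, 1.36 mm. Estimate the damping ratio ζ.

0.0871

Logarithmic decrement δ = (1/n)·ln(x₀/x_n) = (1/6)·ln(36.7/1.36) = (1/6)·ln(26.99) = 0.5492.
ζ = δ/√(4π² + δ²) = 0.5492/√(39.48 + 0.302) = 0.5492/6.307 = 0.08708.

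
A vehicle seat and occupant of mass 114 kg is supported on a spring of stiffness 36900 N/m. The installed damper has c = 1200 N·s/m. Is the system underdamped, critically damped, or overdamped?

underdamped

c_c = 2√(k·m) = 4102 N·s/m; ζ = c/c_c = 1200/4102 = 0.293.
Since ζ < 1 the system is underdamped.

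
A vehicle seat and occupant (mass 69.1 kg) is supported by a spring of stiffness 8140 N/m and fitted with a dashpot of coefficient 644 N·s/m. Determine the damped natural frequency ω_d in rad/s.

9.80 rad/s

ω_n = √(k/m) = √(8140/69.1) = 10.85 rad/s.
Critical damping c_c = 2√(k·m) = 2√(8140 × 69.1) = 1500 N·s/m, so ζ = c/c_c = 644/1500 = 0.4293.
ω_d = ω_n√(1 − ζ²) = 10.85 × √(1 − 0.184) = 9.802 rad/s.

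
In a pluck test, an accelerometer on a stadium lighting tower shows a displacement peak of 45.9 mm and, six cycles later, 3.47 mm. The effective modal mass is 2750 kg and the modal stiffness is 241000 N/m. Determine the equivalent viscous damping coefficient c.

3520 N·s/m

Logarithmic decrement δ = (1/n)·ln(x₀/x_n) = (1/6)·ln(45.9/3.47) = (1/6)·ln(13.23) = 0.4304.
ζ = δ/√(4π² + δ²) = 0.4304/√(39.48 + 0.185) = 0.4304/6.298 = 0.06834.
c = ζ · 2√(km) = 0.06834 × 2√(241000 × 2750) = 0.06834 × 51490 = 3519 N·s/m.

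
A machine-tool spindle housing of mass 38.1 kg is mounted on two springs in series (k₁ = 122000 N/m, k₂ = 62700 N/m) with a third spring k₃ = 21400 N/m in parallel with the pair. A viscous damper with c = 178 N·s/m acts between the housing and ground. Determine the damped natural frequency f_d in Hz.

Series pair: k_s = k₁k₂/(k₁+k₂) = (122000)(62700)/(122000 + 62700) = 41420 N/m. In parallel with k₃: k_eq = 41420 + 21400 = 62820 N/m.
ω_n = √(k_eq/m) = √(62820/38.1) = 40.60 rad/s.
Critical damping c_c = 2√(k_eq·m) = 2√(62820 × 38.1) = 3094 N·s/m, so ζ = c/c_c = 178/3094 = 0.05753.
ω_d = ω_n√(1 − ζ²) = 40.60 × √(1 − 0.00331) = 40.54 rad/s.
f_d = ω_d/(2π) = 6.452 Hz.

6.45 Hz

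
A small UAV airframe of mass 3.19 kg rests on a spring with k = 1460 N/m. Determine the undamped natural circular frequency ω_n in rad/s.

21.4 rad/s

ω_n = √(k/m) = √(1460/3.19) = √457.7 = 21.39 rad/s.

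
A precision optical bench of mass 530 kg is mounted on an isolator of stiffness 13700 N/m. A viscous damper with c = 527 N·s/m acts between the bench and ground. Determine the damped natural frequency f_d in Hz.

0.805 Hz

ω_n = √(k/m) = √(13700/530) = 5.084 rad/s.
Critical damping c_c = 2√(k·m) = 2√(13700 × 530) = 5389 N·s/m, so ζ = c/c_c = 527/5389 = 0.09779.
ω_d = ω_n√(1 − ζ²) = 5.084 × √(1 − 0.00956) = 5.060 rad/s.
f_d = ω_d/(2π) = 0.8053 Hz.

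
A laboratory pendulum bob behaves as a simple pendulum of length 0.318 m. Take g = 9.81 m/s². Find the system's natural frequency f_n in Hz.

For a simple pendulum ω_n = √(g/L) = √(9.81/0.318) = √30.85 = 5.554 rad/s.
f_n = ω_n/(2π) = 5.554/6.283 = 0.8840 Hz.

0.884 Hz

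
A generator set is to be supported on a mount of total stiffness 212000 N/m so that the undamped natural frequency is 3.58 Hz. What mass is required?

419 kg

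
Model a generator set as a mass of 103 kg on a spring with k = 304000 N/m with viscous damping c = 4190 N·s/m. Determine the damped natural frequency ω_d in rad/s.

ω_n = √(k/m) = √(304000/103) = 54.33 rad/s.
Critical damping c_c = 2√(k·m) = 2√(304000 × 103) = 11190 N·s/m, so ζ = c/c_c = 4190/11190 = 0.3744.
ω_d = ω_n√(1 − ζ²) = 54.33 × √(1 − 0.140) = 50.38 rad/s.

50.4 rad/s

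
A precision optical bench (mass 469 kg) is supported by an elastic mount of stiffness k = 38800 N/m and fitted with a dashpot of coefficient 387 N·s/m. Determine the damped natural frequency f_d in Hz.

1.45 Hz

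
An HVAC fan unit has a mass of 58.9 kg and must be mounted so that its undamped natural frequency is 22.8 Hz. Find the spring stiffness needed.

ω_n = 2πf_n = 2π × 22.8 = 143.3 rad/s.
k = m·ω_n² = 58.9 × 143.3² = 58.9 × 20520 = 1209000 N/m.

1210000 N/m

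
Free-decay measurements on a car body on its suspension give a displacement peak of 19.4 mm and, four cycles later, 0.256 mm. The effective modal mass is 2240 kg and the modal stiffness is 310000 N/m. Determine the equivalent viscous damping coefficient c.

Logarithmic decrement δ = (1/n)·ln(x₀/x_n) = (1/4)·ln(19.4/0.256) = (1/4)·ln(75.78) = 1.082.
ζ = δ/√(4π² + δ²) = 1.082/√(39.48 + 1.17) = 1.082/6.376 = 0.1697.
c = ζ · 2√(km) = 0.1697 × 2√(310000 × 2240) = 0.1697 × 52700 = 8944 N·s/m.

8940 N·s/m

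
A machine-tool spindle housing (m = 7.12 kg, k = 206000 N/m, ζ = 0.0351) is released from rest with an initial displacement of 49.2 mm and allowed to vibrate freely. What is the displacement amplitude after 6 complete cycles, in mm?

Logarithmic decrement δ = 2πζ/√(1 − ζ²) = 2π × 0.03510/√(1 − 0.00123) = 0.2207.
After n cycles, x_n/x₀ = e^(−nδ), so x_6 = 49.2 × e^(−6 × 0.2207) = 49.2 × 0.2661 = 13.09 mm.

13.1 mm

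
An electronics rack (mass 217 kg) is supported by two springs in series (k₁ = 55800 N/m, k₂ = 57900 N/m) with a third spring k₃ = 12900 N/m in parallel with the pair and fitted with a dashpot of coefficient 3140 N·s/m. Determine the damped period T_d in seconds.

Series pair: k_s = k₁k₂/(k₁+k₂) = (55800)(57900)/(55800 + 57900) = 28420 N/m. In parallel with k₃: k_eq = 28420 + 12900 = 41320 N/m.
ω_n = √(k_eq/m) = √(41320/217) = 13.80 rad/s.
Critical damping c_c = 2√(k_eq·m) = 2√(41320 × 217) = 5988 N·s/m, so ζ = c/c_c = 3140/5988 = 0.5243.
ω_d = ω_n√(1 − ζ²) = 13.80 × √(1 − 0.275) = 11.75 rad/s.
T_d = 2π/ω_d = 0.5348 s.

0.535 s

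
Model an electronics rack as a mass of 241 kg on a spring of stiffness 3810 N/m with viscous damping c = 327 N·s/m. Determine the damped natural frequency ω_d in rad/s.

ω_n = √(k/m) = √(3810/241) = 3.976 rad/s.
Critical damping c_c = 2√(k·m) = 2√(3810 × 241) = 1916 N·s/m, so ζ = c/c_c = 327/1916 = 0.1706.
ω_d = ω_n√(1 − ζ²) = 3.976 × √(1 − 0.0291) = 3.918 rad/s.

3.92 rad/s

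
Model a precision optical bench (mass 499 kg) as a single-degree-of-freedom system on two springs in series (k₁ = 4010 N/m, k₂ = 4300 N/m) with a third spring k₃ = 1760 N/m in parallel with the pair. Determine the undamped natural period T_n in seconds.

2.27 s

Series pair: k_s = k₁k₂/(k₁+k₂) = (4010)(4300)/(4010 + 4300) = 2075 N/m. In parallel with k₃: k_eq = 2075 + 1760 = 3835 N/m.
ω_n = √(k_eq/m) = √(3835/499) = √7.685 = 2.772 rad/s.
T_n = 2π/ω_n = 6.283/2.772 = 2.266 s.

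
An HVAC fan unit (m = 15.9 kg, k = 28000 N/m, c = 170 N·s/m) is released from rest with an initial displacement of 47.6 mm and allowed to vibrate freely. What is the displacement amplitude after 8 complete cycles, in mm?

ζ = c/(2√(km)) = 170/(2√(28000 × 15.9)) = 170/1334 = 0.1274.
Logarithmic decrement δ = 2πζ/√(1 − ζ²) = 2π × 0.1274/√(1 − 0.0162) = 0.8070.
After n cycles, x_n/x₀ = e^(−nδ), so x_8 = 47.6 × e^(−8 × 0.8070) = 47.6 × 0.001571 = 0.07478 mm.

0.0748 mm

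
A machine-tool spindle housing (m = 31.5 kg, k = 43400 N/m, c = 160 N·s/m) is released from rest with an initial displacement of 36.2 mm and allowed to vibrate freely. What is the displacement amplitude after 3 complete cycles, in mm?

9.94 mm

ζ = c/(2√(km)) = 160/(2√(43400 × 31.5)) = 160/2338 = 0.06842.
Logarithmic decrement δ = 2πζ/√(1 − ζ²) = 2π × 0.06842/√(1 − 0.00468) = 0.4309.
After n cycles, x_n/x₀ = e^(−nδ), so x_3 = 36.2 × e^(−3 × 0.4309) = 36.2 × 0.2745 = 9.938 mm.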